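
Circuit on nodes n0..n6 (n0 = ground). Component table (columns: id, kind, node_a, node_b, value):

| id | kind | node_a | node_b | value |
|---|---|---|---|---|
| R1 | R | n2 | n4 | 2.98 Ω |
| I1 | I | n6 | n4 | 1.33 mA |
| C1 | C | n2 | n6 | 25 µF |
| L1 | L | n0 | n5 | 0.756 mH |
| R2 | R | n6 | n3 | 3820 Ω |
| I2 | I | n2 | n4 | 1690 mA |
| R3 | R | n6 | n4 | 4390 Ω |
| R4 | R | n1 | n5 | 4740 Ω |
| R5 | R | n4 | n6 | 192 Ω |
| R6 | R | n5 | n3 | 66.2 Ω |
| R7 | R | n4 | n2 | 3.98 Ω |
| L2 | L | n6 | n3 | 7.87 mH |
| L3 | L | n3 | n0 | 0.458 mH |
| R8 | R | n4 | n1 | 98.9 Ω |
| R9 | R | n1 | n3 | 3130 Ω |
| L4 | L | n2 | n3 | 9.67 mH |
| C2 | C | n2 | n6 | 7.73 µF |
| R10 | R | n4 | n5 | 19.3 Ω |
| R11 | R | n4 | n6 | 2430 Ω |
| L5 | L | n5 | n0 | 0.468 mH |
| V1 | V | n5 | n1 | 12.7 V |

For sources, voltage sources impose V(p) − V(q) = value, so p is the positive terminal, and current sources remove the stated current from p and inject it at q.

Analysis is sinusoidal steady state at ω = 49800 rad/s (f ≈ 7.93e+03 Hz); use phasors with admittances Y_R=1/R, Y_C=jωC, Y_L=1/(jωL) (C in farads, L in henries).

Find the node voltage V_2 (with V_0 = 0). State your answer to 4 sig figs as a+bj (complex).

-4.615-0.3871j V

Element admittances at ω=49800 rad/s:
  Y(R1) = 0.3356+0.000j S between n2,n4
  I1: injects 0.00133 A into n4 (from n6)
  Y(C1) = 0.000+1.245j S between n2,n6
  Y(L1) = 0.000-0.02656j S between n0,n5
  Y(R2) = 0.0002618+0.000j S between n6,n3
  I2: injects 1.69 A into n4 (from n2)
  Y(R3) = 0.0002278+0.000j S between n6,n4
  Y(R4) = 0.0002110+0.000j S between n1,n5
  Y(R5) = 0.005208+0.000j S between n4,n6
  Y(R6) = 0.01511+0.000j S between n5,n3
  Y(R7) = 0.2513+0.000j S between n4,n2
  Y(L2) = 0.000-0.002552j S between n6,n3
  Y(L3) = 0.000-0.04384j S between n3,n0
  Y(R8) = 0.01011+0.000j S between n4,n1
  Y(R9) = 0.0003195+0.000j S between n1,n3
  Y(L4) = 0.000-0.002077j S between n2,n3
  Y(C2) = 0.000+0.3850j S between n2,n6
  Y(R10) = 0.05181+0.000j S between n4,n5
  Y(R11) = 0.0004115+0.000j S between n4,n6
  Y(L5) = 0.000-0.04291j S between n5,n0
  V1: constraint V(n5)−V(n1) = 12.7
Assemble and solve the 7×7 MNA system:
  V(n1)=-12.44-0.04155j  V(n2)=-4.615-0.3871j  V(n3)=-0.4043+0.06583j  V(n4)=-1.766-0.3545j  V(n5)=0.2551-0.04155j  V(n6)=-4.621-0.3979j
  i(V1)=-0.1145+0.003130j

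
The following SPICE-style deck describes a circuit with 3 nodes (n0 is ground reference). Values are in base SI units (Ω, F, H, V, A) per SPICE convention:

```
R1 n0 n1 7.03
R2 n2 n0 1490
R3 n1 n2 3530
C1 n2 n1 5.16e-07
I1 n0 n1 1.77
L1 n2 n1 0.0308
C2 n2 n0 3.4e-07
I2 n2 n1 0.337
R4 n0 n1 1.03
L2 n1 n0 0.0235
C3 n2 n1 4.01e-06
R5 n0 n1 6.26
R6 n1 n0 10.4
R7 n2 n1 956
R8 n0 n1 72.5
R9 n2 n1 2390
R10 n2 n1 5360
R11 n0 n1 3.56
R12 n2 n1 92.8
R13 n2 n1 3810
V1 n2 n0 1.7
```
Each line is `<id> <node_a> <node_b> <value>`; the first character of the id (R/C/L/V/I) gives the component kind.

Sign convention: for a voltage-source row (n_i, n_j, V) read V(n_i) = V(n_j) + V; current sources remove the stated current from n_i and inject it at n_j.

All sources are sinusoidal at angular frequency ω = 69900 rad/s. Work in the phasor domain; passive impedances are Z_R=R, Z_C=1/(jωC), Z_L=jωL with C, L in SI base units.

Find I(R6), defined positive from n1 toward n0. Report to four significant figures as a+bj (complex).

0.1235+0.007570j A

Apply KCL at each of the 2 non-ground nodes and solve the resulting linear system.
Node n1: branches {R1, R3, C1, I1, L1, I2, R4, L2, C3, R5, R6, R7, R8, R9, R10, R11, R12, R13} → V_1 = 1.285+0.07873j
Node n2: branches {R2, R3, C1, L1, C2, I2, C3, R7, R9, R10, R12, R13, V1} → V_2 = 1.700+0.000j
Source currents: i(V1)=-0.3684-0.1706j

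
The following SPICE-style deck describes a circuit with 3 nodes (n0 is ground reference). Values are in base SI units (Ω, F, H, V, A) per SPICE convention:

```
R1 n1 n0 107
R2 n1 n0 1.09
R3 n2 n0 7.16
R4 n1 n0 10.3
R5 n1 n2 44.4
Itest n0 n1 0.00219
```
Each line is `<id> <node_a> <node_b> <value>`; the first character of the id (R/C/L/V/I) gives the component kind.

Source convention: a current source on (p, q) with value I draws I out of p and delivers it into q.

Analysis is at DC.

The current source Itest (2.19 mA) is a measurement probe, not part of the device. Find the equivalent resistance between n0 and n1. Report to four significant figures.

Apply KCL at each of the 2 non-ground nodes and solve the resulting linear system.
Node n1: branches {R1, R2, R4, R5, Itest} → V_1 = 0.002099
Node n2: branches {R3, R5} → V_2 = 0.0002915

R_eq = 0.9585 Ω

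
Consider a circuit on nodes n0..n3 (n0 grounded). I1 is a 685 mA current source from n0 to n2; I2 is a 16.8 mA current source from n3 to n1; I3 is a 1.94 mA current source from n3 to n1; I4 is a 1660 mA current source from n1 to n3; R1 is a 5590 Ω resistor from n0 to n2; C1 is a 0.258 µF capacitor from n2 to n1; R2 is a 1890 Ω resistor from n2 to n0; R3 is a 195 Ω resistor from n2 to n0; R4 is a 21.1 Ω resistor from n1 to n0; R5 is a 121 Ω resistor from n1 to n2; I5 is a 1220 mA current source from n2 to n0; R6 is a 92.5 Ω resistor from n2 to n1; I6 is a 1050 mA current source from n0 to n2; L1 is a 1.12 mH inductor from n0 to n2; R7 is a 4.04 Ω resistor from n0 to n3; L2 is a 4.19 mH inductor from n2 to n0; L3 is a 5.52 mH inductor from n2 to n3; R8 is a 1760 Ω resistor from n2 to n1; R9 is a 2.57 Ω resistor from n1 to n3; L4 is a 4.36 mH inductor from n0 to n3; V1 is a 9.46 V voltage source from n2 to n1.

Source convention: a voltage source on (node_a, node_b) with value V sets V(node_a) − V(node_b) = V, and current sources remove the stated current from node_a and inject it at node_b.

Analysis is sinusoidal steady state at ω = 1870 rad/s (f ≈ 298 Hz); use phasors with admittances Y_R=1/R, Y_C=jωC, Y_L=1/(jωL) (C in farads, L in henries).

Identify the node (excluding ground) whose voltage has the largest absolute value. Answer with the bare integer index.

1

MNA unknowns: 3 node voltages V₁..V_3 plus 1 source current (V1)
I1: z[0]−=0.685, z[2]+=0.685
I2: z[3]−=0.0168, z[1]+=0.0168
I3: z[3]−=0.00194, z[1]+=0.00194
I4: z[1]−=1.66, z[3]+=1.66
R1: Y=0.0001789+0.000j on G[0,2]
C1: Y=0.000+0.0004825j on G[2,1]
R2: Y=0.0005291+0.000j on G[2,0]
R3: Y=0.005128+0.000j on G[2,0]
R4: Y=0.04739+0.000j on G[1,0]
R5: Y=0.008264+0.000j on G[1,2]
I5: z[2]−=1.22, z[0]+=1.22
R6: Y=0.01081+0.000j on G[2,1]
I6: z[0]−=1.05, z[2]+=1.05
L1: Y=0.000-0.4775j on G[0,2]
R7: Y=0.2475+0.000j on G[0,3]
L2: Y=0.000-0.1276j on G[2,0]
L3: Y=0.000-0.09688j on G[2,3]
R8: Y=0.0005682+0.000j on G[2,1]
R9: Y=0.3891+0.000j on G[1,3]
L4: Y=0.000-0.1227j on G[0,3]
V1: row V2−V1=9.46, i_V1 at 2,1
solve → V1=-8.550+2.414j, V2=0.9104+2.414j, V3=-2.450+0.4923j
aux → i_V1=-1.323+0.8577j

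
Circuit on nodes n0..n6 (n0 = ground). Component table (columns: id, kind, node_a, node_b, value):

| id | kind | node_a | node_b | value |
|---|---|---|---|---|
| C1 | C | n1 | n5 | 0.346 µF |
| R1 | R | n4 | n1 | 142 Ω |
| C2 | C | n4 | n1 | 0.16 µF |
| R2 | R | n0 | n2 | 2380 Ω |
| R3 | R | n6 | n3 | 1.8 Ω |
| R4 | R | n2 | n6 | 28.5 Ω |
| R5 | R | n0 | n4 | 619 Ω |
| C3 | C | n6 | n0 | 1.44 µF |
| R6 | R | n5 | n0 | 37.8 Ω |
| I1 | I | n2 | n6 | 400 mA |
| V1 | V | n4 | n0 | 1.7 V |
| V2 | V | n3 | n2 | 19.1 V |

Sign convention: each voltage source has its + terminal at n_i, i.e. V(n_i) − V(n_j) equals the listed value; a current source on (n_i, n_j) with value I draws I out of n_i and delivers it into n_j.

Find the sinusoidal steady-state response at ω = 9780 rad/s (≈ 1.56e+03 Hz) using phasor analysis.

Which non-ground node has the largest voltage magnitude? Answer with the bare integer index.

Element admittances at ω=9780 rad/s:
  Y(C1) = 0.000+0.003384j S between n1,n5
  Y(R1) = 0.007042+0.000j S between n4,n1
  Y(C2) = 0.000+0.001565j S between n4,n1
  Y(R2) = 0.0004202+0.000j S between n0,n2
  Y(R3) = 0.5556+0.000j S between n6,n3
  Y(R4) = 0.03509+0.000j S between n2,n6
  Y(R5) = 0.001616+0.000j S between n0,n4
  Y(C3) = 0.000+0.01408j S between n6,n0
  Y(R6) = 0.02646+0.000j S between n5,n0
  I1: injects 0.4 A into n6 (from n2)
  V1: constraint V(n4)−V(n0) = 1.7
  V2: constraint V(n3)−V(n2) = 19.1
Assemble and solve the 8×8 MNA system:
  V(n1)=1.285-0.4857j  V(n2)=-18.61-0.5549j  V(n3)=0.4872-0.5549j  V(n4)=1.700+0.000j  V(n5)=0.08181+0.1539j  V(n6)=0.01656-0.5553j
  i(V1)=-0.004911-0.004071j  i(V2)=-0.2615-0.0002193j

2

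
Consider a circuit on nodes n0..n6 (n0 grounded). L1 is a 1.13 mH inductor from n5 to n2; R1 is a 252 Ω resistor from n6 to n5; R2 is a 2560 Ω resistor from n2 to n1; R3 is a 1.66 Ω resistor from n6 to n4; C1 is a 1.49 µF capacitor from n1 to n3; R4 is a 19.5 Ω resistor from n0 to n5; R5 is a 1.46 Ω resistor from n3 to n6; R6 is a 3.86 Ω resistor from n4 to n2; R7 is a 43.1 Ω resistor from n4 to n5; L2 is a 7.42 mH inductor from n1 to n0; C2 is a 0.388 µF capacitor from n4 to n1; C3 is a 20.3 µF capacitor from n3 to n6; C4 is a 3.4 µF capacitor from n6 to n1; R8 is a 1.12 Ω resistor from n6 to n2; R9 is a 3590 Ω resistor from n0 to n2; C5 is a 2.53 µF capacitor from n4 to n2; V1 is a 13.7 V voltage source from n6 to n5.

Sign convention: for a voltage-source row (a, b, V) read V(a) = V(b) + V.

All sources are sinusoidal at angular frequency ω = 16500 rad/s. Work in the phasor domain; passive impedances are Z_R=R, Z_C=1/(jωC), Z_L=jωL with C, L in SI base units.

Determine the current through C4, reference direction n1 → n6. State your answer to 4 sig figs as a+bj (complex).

Apply KCL at each of the 6 non-ground nodes and solve the resulting linear system.
Node n1: branches {R2, C1, L2, C2, C4} → V_1 = 14.56+2.579j
Node n2: branches {L1, R2, R6, R8, R9, C5} → V_2 = 13.11+2.974j
Node n3: branches {C1, R5, C3} → V_3 = 13.23+2.344j
Node n4: branches {R3, R6, R7, C2, C5} → V_4 = 12.80+2.526j
Node n5: branches {L1, R1, R4, R7, V1} → V_5 = -0.4820+2.303j
Node n6: branches {R1, R3, R5, C3, C4, R8, V1} → V_6 = 13.22+2.303j
Source currents: i(V1)=-0.4234+0.8417j

-0.01552+0.07519j A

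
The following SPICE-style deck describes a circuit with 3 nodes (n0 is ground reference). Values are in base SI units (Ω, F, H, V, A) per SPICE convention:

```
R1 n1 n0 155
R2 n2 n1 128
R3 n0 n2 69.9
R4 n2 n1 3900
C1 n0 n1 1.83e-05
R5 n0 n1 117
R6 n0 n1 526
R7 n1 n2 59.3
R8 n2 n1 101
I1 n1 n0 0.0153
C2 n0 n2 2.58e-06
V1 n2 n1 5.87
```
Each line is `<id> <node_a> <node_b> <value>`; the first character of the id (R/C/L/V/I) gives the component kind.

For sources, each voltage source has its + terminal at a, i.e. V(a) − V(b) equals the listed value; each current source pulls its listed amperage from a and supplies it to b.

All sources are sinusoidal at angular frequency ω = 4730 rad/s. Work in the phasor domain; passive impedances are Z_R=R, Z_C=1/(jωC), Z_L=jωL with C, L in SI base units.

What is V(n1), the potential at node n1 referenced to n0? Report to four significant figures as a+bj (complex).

Apply KCL at each of the 2 non-ground nodes and solve the resulting linear system.
Node n1: branches {R1, R2, R4, C1, R5, R6, R7, R8, I1, V1} → V_1 = -0.9483+0.7056j
Node n2: branches {R2, R3, R4, R7, R8, C2, V1} → V_2 = 4.922+0.7056j
Source currents: i(V1)=-0.2663-0.07016j

-0.9483+0.7056j V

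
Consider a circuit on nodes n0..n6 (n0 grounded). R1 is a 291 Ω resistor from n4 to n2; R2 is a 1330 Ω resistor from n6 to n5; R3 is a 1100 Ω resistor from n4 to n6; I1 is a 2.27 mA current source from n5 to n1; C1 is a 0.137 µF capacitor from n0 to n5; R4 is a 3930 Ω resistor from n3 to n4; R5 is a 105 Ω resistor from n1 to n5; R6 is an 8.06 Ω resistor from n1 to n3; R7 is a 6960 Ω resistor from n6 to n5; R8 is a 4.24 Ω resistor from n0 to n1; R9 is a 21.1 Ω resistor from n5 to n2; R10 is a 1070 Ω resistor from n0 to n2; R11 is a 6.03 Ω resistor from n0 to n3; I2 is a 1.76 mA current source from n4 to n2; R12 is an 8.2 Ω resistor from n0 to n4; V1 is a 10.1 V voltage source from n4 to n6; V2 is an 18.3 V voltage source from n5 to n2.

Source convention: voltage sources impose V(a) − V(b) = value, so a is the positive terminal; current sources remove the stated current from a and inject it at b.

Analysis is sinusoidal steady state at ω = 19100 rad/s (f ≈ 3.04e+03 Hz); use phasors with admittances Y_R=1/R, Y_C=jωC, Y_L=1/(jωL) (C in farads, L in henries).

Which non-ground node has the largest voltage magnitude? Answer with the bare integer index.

Apply KCL at each of the 6 non-ground nodes and solve the resulting linear system.
Node n1: branches {I1, R5, R6, R8} → V_1 = 0.1463-0.02539j
Node n2: branches {R1, R9, R10, I2, V2} → V_2 = -13.68-0.8430j
Node n3: branches {R4, R6, R11} → V_3 = 0.06231-0.01088j
Node n4: branches {R1, R3, R4, I2, R12, V1} → V_4 = -0.2809-0.02888j
Node n5: branches {R2, I1, C1, R5, R7, R9, V2} → V_5 = 4.625-0.8430j
Node n6: branches {R2, R3, R7, V1} → V_6 = -10.38-0.02888j
Source currents: i(V1)=-0.02262+0.0007291j, i(V2)=-0.9279-0.003586j

2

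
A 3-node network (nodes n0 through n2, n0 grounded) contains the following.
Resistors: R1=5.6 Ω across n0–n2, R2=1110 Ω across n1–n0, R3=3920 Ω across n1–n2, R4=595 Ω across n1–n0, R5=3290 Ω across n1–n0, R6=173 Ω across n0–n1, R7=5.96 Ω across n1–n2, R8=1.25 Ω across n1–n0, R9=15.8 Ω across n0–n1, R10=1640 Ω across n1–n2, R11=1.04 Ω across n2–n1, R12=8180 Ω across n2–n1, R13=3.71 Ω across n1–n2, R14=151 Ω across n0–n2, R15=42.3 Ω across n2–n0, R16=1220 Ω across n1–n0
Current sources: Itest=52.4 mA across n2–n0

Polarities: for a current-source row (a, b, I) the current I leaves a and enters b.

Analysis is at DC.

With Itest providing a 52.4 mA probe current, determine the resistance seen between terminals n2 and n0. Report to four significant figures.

Apply KCL at each of the 2 non-ground nodes and solve the resulting linear system.
Node n1: branches {R2, R3, R4, R5, R6, R7, R8, R9, R10, R11, R12, R13, R16} → V_1 = -0.04324
Node n2: branches {R1, R3, R7, R10, R11, R12, R13, R14, R15, Itest} → V_2 = -0.07020

R_eq = 1.340 Ω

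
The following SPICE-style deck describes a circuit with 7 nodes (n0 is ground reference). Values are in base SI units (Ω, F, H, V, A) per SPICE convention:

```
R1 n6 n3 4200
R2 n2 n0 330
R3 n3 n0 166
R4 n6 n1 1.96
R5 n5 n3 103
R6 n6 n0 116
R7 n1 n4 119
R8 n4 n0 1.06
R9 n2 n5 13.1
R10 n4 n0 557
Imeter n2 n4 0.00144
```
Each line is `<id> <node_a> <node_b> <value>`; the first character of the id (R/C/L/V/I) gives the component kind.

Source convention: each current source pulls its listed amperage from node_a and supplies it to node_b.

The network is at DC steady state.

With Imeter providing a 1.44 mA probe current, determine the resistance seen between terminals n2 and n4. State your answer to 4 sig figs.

R_eq = 151.3 Ω

Element admittances at DC:
  Y(R1) = 0.0002381 S between n6,n3
  Y(R2) = 0.003030 S between n2,n0
  Y(R3) = 0.006024 S between n3,n0
  Y(R4) = 0.5102 S between n6,n1
  Y(R5) = 0.009709 S between n5,n3
  Y(R6) = 0.008621 S between n6,n0
  Y(R7) = 0.008403 S between n1,n4
  Y(R8) = 0.9434 S between n4,n0
  Y(R9) = 0.07634 S between n2,n5
  Y(R10) = 0.001795 S between n4,n0
  Imeter: injects 0.00144 A into n4 (from n2)
Assemble and solve the 6×6 MNA system:
  V(n1)=-0.0009763  V(n2)=-0.2164  V(n3)=-0.1253  V(n4)=0.001501  V(n5)=-0.2061  V(n6)=-0.001017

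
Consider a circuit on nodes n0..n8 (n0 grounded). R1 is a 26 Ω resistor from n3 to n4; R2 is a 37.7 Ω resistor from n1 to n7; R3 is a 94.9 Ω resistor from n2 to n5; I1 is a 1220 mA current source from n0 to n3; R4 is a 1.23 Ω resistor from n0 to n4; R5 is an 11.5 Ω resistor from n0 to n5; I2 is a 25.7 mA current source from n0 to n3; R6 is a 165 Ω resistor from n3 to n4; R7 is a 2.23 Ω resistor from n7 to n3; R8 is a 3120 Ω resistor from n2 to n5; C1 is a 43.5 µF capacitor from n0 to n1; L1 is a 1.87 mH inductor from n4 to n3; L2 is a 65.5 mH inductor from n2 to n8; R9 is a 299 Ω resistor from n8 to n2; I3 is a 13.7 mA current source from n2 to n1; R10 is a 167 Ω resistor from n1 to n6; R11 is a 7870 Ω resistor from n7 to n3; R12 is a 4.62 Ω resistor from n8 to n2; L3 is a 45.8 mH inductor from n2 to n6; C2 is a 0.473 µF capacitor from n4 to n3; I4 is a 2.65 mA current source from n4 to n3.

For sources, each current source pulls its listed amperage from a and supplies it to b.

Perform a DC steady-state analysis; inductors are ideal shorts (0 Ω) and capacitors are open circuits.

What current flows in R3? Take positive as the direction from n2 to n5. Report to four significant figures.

-0.002352 A

Apply KCL at each of the 8 non-ground nodes and solve the resulting linear system.
Node n1: branches {R2, C1, I3, R10} → V_1 = 1.632
Node n2: branches {R3, R8, L2, R9, I3, R12, L3} → V_2 = -0.2511
Node n3: branches {R1, I1, I2, R6, R7, L1, R11, C2, I4} → V_3 = 1.535
Node n4: branches {R1, R4, R6, L1, C2, I4} → V_4 = 1.535
Node n5: branches {R3, R5, R8} → V_5 = -0.02788
Node n6: branches {R10, L3} → V_6 = -0.2511
Node n7: branches {R2, R7, R11} → V_7 = 1.541
Node n8: branches {L2, R9, R12} → V_8 = -0.2511
Source currents: i(L1)=-1.251, i(L2)=0.000, i(L3)=-0.01128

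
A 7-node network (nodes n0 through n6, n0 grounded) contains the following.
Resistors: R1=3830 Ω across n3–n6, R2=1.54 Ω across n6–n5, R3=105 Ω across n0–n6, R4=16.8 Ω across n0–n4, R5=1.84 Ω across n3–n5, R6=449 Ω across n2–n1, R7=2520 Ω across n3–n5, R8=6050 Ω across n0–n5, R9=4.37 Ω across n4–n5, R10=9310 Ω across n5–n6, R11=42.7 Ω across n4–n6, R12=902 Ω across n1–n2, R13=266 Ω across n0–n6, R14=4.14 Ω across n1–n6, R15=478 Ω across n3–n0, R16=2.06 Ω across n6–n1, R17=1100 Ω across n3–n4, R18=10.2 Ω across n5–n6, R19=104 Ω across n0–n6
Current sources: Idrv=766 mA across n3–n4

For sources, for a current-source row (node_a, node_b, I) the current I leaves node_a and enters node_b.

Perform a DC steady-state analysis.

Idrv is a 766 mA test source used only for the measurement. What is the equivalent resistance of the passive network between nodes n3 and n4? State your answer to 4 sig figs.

MNA unknowns: 6 node voltages V₁..V_6
R1: Y=0.0002611 on G[3,6]
R2: Y=0.6494 on G[6,5]
R3: Y=0.009524 on G[0,6]
R4: Y=0.05952 on G[0,4]
R5: Y=0.5435 on G[3,5]
R6: Y=0.002227 on G[2,1]
R7: Y=0.0003968 on G[3,5]
R8: Y=0.0001653 on G[0,5]
R9: Y=0.2288 on G[4,5]
R10: Y=0.0001074 on G[5,6]
R11: Y=0.02342 on G[4,6]
R12: Y=0.001109 on G[1,2]
R13: Y=0.003759 on G[0,6]
R14: Y=0.2415 on G[1,6]
R15: Y=0.002092 on G[3,0]
R16: Y=0.4854 on G[6,1]
R17: Y=0.0009091 on G[3,4]
R18: Y=0.09804 on G[5,6]
R19: Y=0.009615 on G[0,6]
Idrv: z[3]−=0.766, z[4]+=0.766
solve → V1=-1.857, V2=-1.857, V3=-3.385, V4=0.8389, V5=-1.998, V6=-1.857

R_eq = 5.515 Ω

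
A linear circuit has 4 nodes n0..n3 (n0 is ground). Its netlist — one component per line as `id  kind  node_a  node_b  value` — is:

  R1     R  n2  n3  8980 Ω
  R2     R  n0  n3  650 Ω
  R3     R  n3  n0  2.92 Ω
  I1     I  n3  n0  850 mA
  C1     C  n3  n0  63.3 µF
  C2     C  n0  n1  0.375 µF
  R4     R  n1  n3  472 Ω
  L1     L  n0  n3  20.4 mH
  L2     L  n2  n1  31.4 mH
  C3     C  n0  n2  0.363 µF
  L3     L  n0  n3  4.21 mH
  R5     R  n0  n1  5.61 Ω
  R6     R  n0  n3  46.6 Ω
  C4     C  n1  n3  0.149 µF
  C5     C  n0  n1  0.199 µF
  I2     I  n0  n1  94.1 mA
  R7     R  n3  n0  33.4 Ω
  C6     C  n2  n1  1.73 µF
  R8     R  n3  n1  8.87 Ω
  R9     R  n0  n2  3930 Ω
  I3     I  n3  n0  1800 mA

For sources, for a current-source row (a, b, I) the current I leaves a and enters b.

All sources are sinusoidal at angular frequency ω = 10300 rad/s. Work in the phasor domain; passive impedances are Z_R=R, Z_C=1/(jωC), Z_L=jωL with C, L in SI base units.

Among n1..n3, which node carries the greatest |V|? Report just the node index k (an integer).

MNA unknowns: 3 node voltages V₁..V_3
R1: Y=0.0001114+0.000j on G[2,3]
R2: Y=0.001538+0.000j on G[0,3]
R3: Y=0.3425+0.000j on G[3,0]
I1: z[3]−=0.85, z[0]+=0.85
C1: Y=0.000+0.6520j on G[3,0]
C2: Y=0.000+0.003863j on G[0,1]
R4: Y=0.002119+0.000j on G[1,3]
L1: Y=0.000-0.004759j on G[0,3]
L2: Y=0.000-0.003092j on G[2,1]
C3: Y=0.000+0.003739j on G[0,2]
L3: Y=0.000-0.02306j on G[0,3]
R5: Y=0.1783+0.000j on G[0,1]
R6: Y=0.02146+0.000j on G[0,3]
C4: Y=0.000+0.001535j on G[1,3]
C5: Y=0.000+0.002050j on G[0,1]
I2: z[0]−=0.0941, z[1]+=0.0941
R7: Y=0.02994+0.000j on G[3,0]
C6: Y=0.000+0.01782j on G[2,1]
R8: Y=0.1127+0.000j on G[3,1]
R9: Y=0.0002545+0.000j on G[0,2]
I3: z[3]−=1.8, z[0]+=1.8
solve → V1=-0.4390+1.058j, V2=-0.3507+0.8492j, V3=-1.999+2.688j

3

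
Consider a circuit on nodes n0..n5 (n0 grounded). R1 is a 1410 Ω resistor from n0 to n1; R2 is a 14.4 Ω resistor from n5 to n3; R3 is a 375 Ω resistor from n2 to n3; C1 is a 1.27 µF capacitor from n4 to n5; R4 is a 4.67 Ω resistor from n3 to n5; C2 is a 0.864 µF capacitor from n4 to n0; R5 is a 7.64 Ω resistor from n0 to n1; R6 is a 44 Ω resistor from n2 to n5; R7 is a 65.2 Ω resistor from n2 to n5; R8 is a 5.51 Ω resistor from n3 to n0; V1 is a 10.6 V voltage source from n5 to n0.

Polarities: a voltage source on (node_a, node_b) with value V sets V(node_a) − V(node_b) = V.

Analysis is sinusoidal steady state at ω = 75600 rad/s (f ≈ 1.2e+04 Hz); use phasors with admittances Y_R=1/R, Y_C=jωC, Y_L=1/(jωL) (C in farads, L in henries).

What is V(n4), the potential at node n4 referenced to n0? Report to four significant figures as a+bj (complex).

6.308+0.000j V

Element admittances at ω=75600 rad/s:
  Y(R1) = 0.0007092+0.000j S between n0,n1
  Y(R2) = 0.06944+0.000j S between n5,n3
  Y(R3) = 0.002667+0.000j S between n2,n3
  Y(C1) = 0.000+0.09601j S between n4,n5
  Y(R4) = 0.2141+0.000j S between n3,n5
  Y(C2) = 0.000+0.06532j S between n4,n0
  Y(R5) = 0.1309+0.000j S between n0,n1
  Y(R6) = 0.02273+0.000j S between n2,n5
  Y(R7) = 0.01534+0.000j S between n2,n5
  Y(R8) = 0.1815+0.000j S between n3,n0
  V1: constraint V(n5)−V(n0) = 10.6
Assemble and solve the 6×6 MNA system:
  V(n1)=0.000+0.000j  V(n2)=10.33+0.000j  V(n3)=6.485+0.000j  V(n4)=6.308+0.000j  V(n5)=10.60+0.000j
  i(V1)=-1.177-0.4121j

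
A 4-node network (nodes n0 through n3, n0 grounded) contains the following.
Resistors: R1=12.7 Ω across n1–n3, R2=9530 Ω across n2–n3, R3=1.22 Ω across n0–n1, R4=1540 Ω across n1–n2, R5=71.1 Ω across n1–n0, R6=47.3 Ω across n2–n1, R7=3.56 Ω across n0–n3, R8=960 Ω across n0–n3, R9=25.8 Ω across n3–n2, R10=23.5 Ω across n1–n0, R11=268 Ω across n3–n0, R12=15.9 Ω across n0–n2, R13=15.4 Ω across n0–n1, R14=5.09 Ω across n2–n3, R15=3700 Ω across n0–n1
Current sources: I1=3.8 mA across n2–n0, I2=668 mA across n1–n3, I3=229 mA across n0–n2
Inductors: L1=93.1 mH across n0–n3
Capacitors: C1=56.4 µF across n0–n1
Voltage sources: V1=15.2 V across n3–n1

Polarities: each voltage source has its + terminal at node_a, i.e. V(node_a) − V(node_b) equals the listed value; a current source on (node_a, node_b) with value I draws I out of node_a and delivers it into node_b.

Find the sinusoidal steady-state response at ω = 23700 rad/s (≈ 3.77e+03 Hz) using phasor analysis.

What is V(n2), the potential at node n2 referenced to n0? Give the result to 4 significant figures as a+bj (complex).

10.42+1.530j V

Apply KCL at each of the 3 non-ground nodes and solve the resulting linear system.
Node n1: branches {R1, R3, R4, I2, R5, R6, C1, R10, R13, R15, V1} → V_1 = -1.816+1.904j
Node n2: branches {R2, I1, R4, R6, R9, I3, R12, R14} → V_2 = 10.42+1.530j
Node n3: branches {R1, R2, I2, L1, R7, R8, R9, R11, R14, V1} → V_3 = 13.38+1.904j
Source currents: i(V1)=-5.050-0.6260j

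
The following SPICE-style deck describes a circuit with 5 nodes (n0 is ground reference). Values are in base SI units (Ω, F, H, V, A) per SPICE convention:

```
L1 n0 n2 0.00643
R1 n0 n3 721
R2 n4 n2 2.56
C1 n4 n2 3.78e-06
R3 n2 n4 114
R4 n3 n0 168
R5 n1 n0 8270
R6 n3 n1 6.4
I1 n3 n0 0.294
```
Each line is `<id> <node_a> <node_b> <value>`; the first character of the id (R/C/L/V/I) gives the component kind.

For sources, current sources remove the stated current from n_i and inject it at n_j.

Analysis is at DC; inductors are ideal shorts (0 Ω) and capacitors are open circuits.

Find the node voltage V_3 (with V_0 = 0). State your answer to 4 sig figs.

-39.41 V

MNA unknowns: 4 node voltages V₁..V_4 plus 1 source current (L1)
L1: row V0−V2=0, i_L1 at 0,2
R1: Y=0.001387 on G[0,3]
R2: Y=0.3906 on G[4,2]
C1: Y=0.000 on G[4,2]
R3: Y=0.008772 on G[2,4]
R4: Y=0.005952 on G[3,0]
R5: Y=0.0001209 on G[1,0]
R6: Y=0.1562 on G[3,1]
I1: z[3]−=0.294, z[0]+=0.294
solve → V1=-39.38, V2=0.000, V3=-39.41, V4=0.000
aux → i_L1=0.000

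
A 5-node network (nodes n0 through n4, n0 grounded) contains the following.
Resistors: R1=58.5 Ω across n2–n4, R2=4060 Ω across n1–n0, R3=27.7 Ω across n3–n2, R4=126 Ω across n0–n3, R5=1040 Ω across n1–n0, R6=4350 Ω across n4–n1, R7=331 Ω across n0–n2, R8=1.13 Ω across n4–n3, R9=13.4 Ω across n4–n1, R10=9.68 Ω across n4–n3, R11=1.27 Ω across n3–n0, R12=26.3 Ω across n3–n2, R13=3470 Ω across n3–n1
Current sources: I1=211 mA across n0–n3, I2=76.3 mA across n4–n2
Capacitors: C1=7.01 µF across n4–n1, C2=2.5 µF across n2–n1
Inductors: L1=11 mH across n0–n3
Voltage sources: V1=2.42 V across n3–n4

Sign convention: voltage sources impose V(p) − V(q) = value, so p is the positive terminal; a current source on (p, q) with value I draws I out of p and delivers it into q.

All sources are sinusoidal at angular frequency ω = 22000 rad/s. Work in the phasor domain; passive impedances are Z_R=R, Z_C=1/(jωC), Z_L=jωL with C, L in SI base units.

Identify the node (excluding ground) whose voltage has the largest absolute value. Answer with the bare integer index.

4

Apply KCL at each of the 4 non-ground nodes and solve the resulting linear system.
Node n1: branches {R2, R5, R6, R9, C1, R13, C2} → V_1 = -1.545-0.04069j
Node n2: branches {R1, R3, I2, R7, R12, C2} → V_2 = 0.09683-0.9531j
Node n3: branches {R3, R4, I1, R8, R10, R11, R12, L1, R13, V1} → V_3 = 0.2672+0.005071j
Node n4: branches {R1, R6, I2, R8, R9, C1, R10, V1} → V_4 = -2.153+0.005071j
Source currents: i(V1)=-2.406-0.07397j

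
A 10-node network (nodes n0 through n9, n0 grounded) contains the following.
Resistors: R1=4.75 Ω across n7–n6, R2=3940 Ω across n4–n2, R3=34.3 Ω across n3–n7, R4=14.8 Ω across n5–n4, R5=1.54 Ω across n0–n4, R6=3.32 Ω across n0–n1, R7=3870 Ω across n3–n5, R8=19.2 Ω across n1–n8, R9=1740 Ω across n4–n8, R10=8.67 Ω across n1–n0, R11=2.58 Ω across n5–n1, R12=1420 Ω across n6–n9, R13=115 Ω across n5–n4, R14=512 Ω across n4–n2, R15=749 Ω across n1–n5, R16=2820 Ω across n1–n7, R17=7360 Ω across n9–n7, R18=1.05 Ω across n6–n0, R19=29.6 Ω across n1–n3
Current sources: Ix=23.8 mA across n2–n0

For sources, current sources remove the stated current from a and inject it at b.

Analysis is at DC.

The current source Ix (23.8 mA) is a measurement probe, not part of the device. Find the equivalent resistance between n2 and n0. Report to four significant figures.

R_eq = 454.5 Ω

Element admittances at DC:
  Y(R1) = 0.2105 S between n7,n6
  Y(R2) = 0.0002538 S between n4,n2
  Y(R3) = 0.02915 S between n3,n7
  Y(R4) = 0.06757 S between n5,n4
  Y(R5) = 0.6494 S between n0,n4
  Y(R6) = 0.3012 S between n0,n1
  Y(R7) = 0.0002584 S between n3,n5
  Y(R8) = 0.05208 S between n1,n8
  Y(R9) = 0.0005747 S between n4,n8
  Y(R10) = 0.1153 S between n1,n0
  Y(R11) = 0.3876 S between n5,n1
  Y(R12) = 0.0007042 S between n6,n9
  Y(R13) = 0.008696 S between n5,n4
  Y(R14) = 0.001953 S between n4,n2
  Y(R15) = 0.001335 S between n1,n5
  Y(R16) = 0.0003546 S between n1,n7
  Y(R17) = 0.0001359 S between n9,n7
  Y(R18) = 0.9524 S between n6,n0
  Y(R19) = 0.03378 S between n1,n3
  Ix: injects 0.0238 A into n0 (from n2)
Assemble and solve the 9×9 MNA system:
  V(n1)=-0.004380  V(n2)=-10.82  V(n3)=-0.002552  V(n4)=-0.03374  V(n5)=-0.009190  V(n6)=-6.811e-05  V(n7)=-0.0003761  V(n8)=-0.004700  V(n9)=-0.0001179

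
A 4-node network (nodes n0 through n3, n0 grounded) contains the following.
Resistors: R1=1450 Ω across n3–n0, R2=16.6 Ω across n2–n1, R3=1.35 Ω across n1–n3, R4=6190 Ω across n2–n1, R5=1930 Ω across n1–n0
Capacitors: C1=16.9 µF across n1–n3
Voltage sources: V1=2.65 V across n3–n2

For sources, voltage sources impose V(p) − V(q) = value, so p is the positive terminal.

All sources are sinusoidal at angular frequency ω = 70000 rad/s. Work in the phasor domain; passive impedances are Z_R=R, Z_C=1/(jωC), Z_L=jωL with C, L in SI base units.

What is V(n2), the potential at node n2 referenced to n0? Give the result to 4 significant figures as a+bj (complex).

Apply KCL at each of the 3 non-ground nodes and solve the resulting linear system.
Node n1: branches {R2, R3, C1, R4, R5} → V_1 = -0.03588+0.05296j
Node n2: branches {R2, R4, V1} → V_2 = -2.623-0.03979j
Node n3: branches {R1, R3, C1, V1} → V_3 = 0.02695-0.03979j
Source currents: i(V1)=-0.1563-0.005602j

-2.623-0.03979j V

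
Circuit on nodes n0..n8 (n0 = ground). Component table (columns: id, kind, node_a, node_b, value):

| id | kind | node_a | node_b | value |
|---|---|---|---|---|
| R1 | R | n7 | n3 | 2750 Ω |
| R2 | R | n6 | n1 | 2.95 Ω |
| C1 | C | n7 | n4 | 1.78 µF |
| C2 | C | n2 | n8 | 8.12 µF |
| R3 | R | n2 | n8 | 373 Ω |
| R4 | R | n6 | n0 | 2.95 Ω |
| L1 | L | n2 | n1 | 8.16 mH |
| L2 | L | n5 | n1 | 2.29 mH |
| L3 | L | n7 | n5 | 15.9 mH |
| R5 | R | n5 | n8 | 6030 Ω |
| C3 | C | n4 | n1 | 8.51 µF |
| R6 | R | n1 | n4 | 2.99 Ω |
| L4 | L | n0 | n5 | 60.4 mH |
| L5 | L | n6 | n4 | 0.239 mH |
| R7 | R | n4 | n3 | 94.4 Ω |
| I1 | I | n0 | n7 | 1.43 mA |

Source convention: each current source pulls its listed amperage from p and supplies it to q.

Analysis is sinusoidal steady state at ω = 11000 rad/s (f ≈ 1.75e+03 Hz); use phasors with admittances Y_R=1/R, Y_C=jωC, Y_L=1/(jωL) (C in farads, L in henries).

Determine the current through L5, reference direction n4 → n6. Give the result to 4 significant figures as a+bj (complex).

0.001444-0.0007105j A

Apply KCL at each of the 8 non-ground nodes and solve the resulting linear system.
Node n1: branches {R2, L1, L2, C3, R6} → V_1 = 0.004263+0.002138j
Node n2: branches {C2, R3, L1} → V_2 = 0.004438+0.002142j
Node n3: branches {R1, R7} → V_3 = 0.006231+0.0005797j
Node n4: branches {C1, C3, R6, L5, R7} → V_4 = 0.006129+0.003817j
Node n5: branches {L2, L3, R5, L4} → V_5 = 0.004686-0.009613j
Node n6: branches {R2, R4, L5} → V_6 = 0.004261+2.081e-05j
Node n7: branches {R1, C1, L3, I1} → V_7 = 0.009198-0.09372j
Node n8: branches {C2, R3, R5} → V_8 = 0.004416+0.002140j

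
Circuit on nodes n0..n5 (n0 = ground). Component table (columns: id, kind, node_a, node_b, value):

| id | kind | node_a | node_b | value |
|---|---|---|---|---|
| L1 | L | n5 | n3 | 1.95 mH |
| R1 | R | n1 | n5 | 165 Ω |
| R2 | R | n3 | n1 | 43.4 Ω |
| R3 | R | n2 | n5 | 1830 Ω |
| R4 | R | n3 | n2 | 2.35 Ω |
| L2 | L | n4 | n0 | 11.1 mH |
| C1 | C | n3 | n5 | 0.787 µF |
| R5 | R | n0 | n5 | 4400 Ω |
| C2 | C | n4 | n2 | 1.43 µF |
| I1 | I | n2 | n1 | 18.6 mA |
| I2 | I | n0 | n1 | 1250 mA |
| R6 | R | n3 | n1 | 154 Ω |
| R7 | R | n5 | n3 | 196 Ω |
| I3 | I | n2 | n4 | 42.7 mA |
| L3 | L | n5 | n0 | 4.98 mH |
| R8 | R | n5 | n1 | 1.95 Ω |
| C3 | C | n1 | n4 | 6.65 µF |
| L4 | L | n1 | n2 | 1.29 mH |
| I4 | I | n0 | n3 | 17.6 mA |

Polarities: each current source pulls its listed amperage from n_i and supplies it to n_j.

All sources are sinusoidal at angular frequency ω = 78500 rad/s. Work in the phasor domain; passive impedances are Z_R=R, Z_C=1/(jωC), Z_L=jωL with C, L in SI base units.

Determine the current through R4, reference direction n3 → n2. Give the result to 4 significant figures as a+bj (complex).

Element admittances at ω=78500 rad/s:
  Y(L1) = 0.000-0.006533j S between n5,n3
  Y(R1) = 0.006061+0.000j S between n1,n5
  Y(R2) = 0.02304+0.000j S between n3,n1
  Y(R3) = 0.0005464+0.000j S between n2,n5
  Y(R4) = 0.4255+0.000j S between n3,n2
  Y(L2) = 0.000-0.001148j S between n4,n0
  Y(C1) = 0.000+0.06178j S between n3,n5
  Y(R5) = 0.0002273+0.000j S between n0,n5
  Y(C2) = 0.000+0.1123j S between n4,n2
  I1: injects 0.0186 A into n1 (from n2)
  I2: injects 1.25 A into n1 (from n0)
  Y(R6) = 0.006494+0.000j S between n3,n1
  Y(R7) = 0.005102+0.000j S between n5,n3
  I3: injects 0.0427 A into n4 (from n2)
  Y(L3) = 0.000-0.002558j S between n5,n0
  Y(R8) = 0.5128+0.000j S between n5,n1
  Y(C3) = 0.000+0.5220j S between n1,n4
  Y(L4) = 0.000-0.009875j S between n1,n2
  I4: injects 0.0176 A into n3 (from n0)
Assemble and solve the 5×5 MNA system:
  V(n1)=22.12+340.6j  V(n2)=21.26+341.3j  V(n3)=21.40+341.1j  V(n4)=22.01+341.2j  V(n5)=20.39+340.6j

0.06170-0.07540j A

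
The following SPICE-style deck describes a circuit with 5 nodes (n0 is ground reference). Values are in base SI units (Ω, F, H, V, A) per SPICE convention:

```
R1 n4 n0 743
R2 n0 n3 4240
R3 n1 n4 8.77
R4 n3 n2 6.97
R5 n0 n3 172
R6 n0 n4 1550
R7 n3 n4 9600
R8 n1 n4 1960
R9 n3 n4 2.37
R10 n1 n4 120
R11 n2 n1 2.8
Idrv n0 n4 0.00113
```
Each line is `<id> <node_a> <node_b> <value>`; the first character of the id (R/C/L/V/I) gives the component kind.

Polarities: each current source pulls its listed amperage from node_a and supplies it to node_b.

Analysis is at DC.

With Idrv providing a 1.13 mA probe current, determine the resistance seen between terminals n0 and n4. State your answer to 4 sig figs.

R_eq = 125.5 Ω

Element admittances at DC:
  Y(R1) = 0.001346 S between n4,n0
  Y(R2) = 0.0002358 S between n0,n3
  Y(R3) = 0.1140 S between n1,n4
  Y(R4) = 0.1435 S between n3,n2
  Y(R5) = 0.005814 S between n0,n3
  Y(R6) = 0.0006452 S between n0,n4
  Y(R7) = 0.0001042 S between n3,n4
  Y(R8) = 0.0005102 S between n1,n4
  Y(R9) = 0.4219 S between n3,n4
  Y(R10) = 0.008333 S between n1,n4
  Y(R11) = 0.3571 S between n2,n1
  Idrv: injects 0.00113 A into n4 (from n0)
Assemble and solve the 4×4 MNA system:
  V(n1)=0.1411  V(n2)=0.1408  V(n3)=0.1401  V(n4)=0.1419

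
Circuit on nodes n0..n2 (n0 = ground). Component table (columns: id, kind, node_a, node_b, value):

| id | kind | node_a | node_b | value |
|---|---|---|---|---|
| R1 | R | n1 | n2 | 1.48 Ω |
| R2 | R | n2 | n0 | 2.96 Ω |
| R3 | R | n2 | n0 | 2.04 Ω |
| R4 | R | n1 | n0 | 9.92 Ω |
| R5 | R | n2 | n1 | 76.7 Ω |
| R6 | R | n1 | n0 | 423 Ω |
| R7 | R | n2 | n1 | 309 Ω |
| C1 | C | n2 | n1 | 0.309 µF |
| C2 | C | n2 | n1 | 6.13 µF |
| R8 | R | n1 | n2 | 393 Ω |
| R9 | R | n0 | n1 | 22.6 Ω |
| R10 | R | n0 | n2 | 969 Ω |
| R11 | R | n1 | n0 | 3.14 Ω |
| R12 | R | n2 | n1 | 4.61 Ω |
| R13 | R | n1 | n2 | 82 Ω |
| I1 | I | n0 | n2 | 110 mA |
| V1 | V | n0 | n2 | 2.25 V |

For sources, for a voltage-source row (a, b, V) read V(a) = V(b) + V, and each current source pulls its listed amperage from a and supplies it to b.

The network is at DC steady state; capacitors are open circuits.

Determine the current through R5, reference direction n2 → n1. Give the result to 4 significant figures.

-0.009836 A

MNA unknowns: 2 node voltages V₁..V_2 plus 1 source current (V1)
R1: Y=0.6757 on G[1,2]
R2: Y=0.3378 on G[2,0]
R3: Y=0.4902 on G[2,0]
R4: Y=0.1008 on G[1,0]
R5: Y=0.01304 on G[2,1]
R6: Y=0.002364 on G[1,0]
R7: Y=0.003236 on G[2,1]
C1: Y=0.000 on G[2,1]
C2: Y=0.000 on G[2,1]
R8: Y=0.002545 on G[1,2]
R9: Y=0.04425 on G[0,1]
R10: Y=0.001032 on G[0,2]
R11: Y=0.3185 on G[1,0]
R12: Y=0.2169 on G[2,1]
R13: Y=0.01220 on G[1,2]
I1: z[0]−=0.11, z[2]+=0.11
V1: row V0−V2=2.25, i_V1 at 0,2
solve → V1=-1.496, V2=-2.250
aux → i_V1=-2.672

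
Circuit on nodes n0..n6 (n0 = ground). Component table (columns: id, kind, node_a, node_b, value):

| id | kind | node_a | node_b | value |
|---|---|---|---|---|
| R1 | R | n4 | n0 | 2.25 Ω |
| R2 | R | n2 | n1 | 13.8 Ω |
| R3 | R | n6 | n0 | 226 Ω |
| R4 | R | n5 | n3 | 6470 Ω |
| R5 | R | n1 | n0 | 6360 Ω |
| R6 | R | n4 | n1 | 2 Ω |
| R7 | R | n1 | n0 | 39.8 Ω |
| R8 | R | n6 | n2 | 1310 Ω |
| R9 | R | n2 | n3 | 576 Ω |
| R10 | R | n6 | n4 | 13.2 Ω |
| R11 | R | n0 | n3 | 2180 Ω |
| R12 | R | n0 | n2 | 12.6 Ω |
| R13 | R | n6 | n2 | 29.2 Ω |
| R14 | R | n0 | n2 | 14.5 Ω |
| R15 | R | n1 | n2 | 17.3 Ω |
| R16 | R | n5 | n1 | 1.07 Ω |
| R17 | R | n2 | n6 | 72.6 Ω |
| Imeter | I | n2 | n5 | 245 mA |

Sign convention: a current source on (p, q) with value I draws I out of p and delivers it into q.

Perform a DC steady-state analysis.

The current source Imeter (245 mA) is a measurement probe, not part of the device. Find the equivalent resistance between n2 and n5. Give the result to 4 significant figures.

Element admittances at DC:
  Y(R1) = 0.4444 S between n4,n0
  Y(R2) = 0.07246 S between n2,n1
  Y(R3) = 0.004425 S between n6,n0
  Y(R4) = 0.0001546 S between n5,n3
  Y(R5) = 0.0001572 S between n1,n0
  Y(R6) = 0.5000 S between n4,n1
  Y(R7) = 0.02513 S between n1,n0
  Y(R8) = 0.0007634 S between n6,n2
  Y(R9) = 0.001736 S between n2,n3
  Y(R10) = 0.07576 S between n6,n4
  Y(R11) = 0.0004587 S between n0,n3
  Y(R12) = 0.07937 S between n0,n2
  Y(R13) = 0.03425 S between n6,n2
  Y(R14) = 0.06897 S between n0,n2
  Y(R15) = 0.05780 S between n1,n2
  Y(R16) = 0.9346 S between n5,n1
  Y(R17) = 0.01377 S between n2,n6
  Imeter: injects 0.245 A into n5 (from n2)
Assemble and solve the 6×6 MNA system:
  V(n1)=0.3918  V(n2)=-0.6098  V(n3)=-0.4076  V(n4)=0.1829  V(n5)=0.6538  V(n6)=-0.1232

R_eq = 5.157 Ω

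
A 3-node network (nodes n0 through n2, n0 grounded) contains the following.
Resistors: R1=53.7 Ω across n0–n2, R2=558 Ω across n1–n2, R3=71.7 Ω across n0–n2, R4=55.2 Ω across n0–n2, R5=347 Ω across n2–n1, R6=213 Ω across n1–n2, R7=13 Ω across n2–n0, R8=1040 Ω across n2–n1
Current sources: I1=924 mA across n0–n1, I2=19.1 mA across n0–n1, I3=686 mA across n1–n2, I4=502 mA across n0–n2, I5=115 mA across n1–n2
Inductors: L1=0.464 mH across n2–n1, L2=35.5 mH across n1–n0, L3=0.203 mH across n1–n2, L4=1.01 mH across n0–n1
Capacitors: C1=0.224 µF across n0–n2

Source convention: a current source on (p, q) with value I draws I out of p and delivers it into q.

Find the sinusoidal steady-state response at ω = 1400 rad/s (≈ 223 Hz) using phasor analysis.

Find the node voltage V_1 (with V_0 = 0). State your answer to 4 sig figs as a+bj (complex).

Element admittances at ω=1400 rad/s:
  Y(R1) = 0.01862+0.000j S between n0,n2
  I1: injects 0.924 A into n1 (from n0)
  Y(R2) = 0.001792+0.000j S between n1,n2
  Y(R3) = 0.01395+0.000j S between n0,n2
  I2: injects 0.0191 A into n1 (from n0)
  Y(L1) = 0.000-1.539j S between n2,n1
  Y(L2) = 0.000-0.02012j S between n1,n0
  Y(R4) = 0.01812+0.000j S between n0,n2
  I3: injects 0.686 A into n2 (from n1)
  Y(L3) = 0.000-3.519j S between n1,n2
  Y(R5) = 0.002882+0.000j S between n2,n1
  Y(R6) = 0.004695+0.000j S between n1,n2
  Y(R7) = 0.07692+0.000j S between n2,n0
  Y(C1) = 0.000+0.0003136j S between n0,n2
  Y(R8) = 0.0009615+0.000j S between n2,n1
  Y(L4) = 0.000-0.7072j S between n0,n1
  I4: injects 0.502 A into n2 (from n0)
  I5: injects 0.115 A into n2 (from n1)
Assemble and solve the 2×2 MNA system:
  V(n1)=0.3789+1.912j  V(n2)=0.4338+2.158j

0.3789+1.912j V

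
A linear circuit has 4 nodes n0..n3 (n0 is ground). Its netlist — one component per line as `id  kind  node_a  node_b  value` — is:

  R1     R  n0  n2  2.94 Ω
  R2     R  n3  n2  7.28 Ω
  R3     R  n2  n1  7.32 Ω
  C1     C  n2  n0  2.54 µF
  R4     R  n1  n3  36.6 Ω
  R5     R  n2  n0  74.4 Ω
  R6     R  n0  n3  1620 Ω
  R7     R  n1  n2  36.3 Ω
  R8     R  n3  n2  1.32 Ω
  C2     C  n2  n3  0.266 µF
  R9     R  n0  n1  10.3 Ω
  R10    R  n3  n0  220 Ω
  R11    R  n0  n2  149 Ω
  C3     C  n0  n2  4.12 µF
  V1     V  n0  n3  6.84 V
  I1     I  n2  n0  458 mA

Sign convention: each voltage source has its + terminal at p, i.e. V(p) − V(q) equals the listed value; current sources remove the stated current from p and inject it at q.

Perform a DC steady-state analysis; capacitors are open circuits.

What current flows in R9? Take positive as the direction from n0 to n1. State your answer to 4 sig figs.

0.3413 A

Apply KCL at each of the 3 non-ground nodes and solve the resulting linear system.
Node n1: branches {R3, R4, R7, R9} → V_1 = -3.516
Node n2: branches {R1, R2, R3, C1, R5, R7, R8, C2, R11, C3, I1} → V_2 = -5.042
Node n3: branches {R2, R4, R6, R8, C2, R10, V1} → V_3 = -6.840
Source currents: i(V1)=-1.735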